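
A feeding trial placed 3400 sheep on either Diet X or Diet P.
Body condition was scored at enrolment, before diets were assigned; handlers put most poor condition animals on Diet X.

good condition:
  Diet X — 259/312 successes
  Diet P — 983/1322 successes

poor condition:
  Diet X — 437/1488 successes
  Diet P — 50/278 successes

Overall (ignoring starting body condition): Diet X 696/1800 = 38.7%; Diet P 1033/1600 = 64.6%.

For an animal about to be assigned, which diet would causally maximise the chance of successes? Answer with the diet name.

Diet X is higher inside every starting body condition stratum but Diet P is higher in aggregate. Whether to stratify depends on how starting body condition relates to the diet.
Nothing the diet does changes starting body condition; the imbalance is an allocation artefact. With starting body condition also predicting the outcome, the pooled figure is confounded, and the within-stratum comparison is the causal one.
Within each level — good condition: 83.0% vs 74.4%; poor condition: 29.4% vs 18.0% — Diet X is higher every time.

Diet X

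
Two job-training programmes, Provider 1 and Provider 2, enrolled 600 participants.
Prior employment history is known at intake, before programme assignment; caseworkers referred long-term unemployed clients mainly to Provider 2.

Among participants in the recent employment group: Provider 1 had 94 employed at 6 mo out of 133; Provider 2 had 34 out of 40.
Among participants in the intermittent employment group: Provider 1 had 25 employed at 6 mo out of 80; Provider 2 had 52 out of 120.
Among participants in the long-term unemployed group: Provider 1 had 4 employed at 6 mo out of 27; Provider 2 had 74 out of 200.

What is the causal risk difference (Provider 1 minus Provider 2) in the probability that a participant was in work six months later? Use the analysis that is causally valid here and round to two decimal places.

Prior employment history satisfies the back-door criterion: it is not a descendant of the programme, and it blocks the spurious path from programme to outcome. Adjusting for it (i.e., using the within-prior employment history rates) gives the causal effect.
Adjusting over the population distribution of prior employment history: 0.288·(0.707−0.850) + 0.333·(0.312−0.433) + 0.378·(0.148−0.370) = -0.166.

-0.17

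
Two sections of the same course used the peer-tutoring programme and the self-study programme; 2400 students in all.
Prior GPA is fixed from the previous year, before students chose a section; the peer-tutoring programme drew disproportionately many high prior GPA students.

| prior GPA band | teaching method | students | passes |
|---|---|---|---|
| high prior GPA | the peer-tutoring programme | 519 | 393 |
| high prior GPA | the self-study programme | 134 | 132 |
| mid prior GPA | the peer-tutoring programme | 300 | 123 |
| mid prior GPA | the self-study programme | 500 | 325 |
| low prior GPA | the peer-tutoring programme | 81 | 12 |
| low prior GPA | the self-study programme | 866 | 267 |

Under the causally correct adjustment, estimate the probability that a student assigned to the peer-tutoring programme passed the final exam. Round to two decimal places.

0.40

the self-study programme is higher inside every prior GPA band stratum but the peer-tutoring programme is higher in aggregate. Whether to stratify depends on how prior GPA band relates to the teaching method.
Prior GPA band satisfies the back-door criterion: it is not a descendant of the teaching method, and it blocks the spurious path from teaching method to outcome. Adjusting for it (i.e., using the within-prior GPA band rates) gives the causal effect.
Standardising the peer-tutoring programme to the population prior GPA band mix: 0.272·393/519 + 0.333·123/300 + 0.395·12/81 = 0.401.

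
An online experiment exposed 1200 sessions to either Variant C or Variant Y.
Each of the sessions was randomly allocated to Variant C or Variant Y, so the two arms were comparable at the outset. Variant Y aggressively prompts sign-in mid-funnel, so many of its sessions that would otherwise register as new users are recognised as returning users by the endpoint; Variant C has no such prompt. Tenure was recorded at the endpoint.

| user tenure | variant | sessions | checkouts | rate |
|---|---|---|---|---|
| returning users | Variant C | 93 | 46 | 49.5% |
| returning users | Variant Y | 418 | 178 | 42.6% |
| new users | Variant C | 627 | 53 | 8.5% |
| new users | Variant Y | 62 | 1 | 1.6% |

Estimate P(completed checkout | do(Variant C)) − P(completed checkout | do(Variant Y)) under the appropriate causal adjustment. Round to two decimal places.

User tenure lies on the pathway variant → user tenure → outcome, so adjusting for it blocks the indirect effect. For the total causal effect of variant, use the unadjusted pooled rates.
The causal difference is the pooled difference: 0.138 − 0.373 = -0.235.

-0.24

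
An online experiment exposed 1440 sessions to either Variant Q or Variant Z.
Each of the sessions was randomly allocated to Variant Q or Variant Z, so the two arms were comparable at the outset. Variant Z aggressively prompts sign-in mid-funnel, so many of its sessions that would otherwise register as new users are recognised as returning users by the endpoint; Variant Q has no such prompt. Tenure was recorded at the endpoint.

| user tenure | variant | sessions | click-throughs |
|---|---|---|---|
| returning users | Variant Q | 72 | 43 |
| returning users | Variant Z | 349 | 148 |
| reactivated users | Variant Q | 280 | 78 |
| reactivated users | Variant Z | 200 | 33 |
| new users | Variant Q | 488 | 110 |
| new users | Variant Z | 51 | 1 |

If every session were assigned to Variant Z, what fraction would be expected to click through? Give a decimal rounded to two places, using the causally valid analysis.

0.30

Within every user tenure level Variant Q has the higher rate, yet pooled Variant Z does — Simpson's reversal.
User tenure is recorded after the variant and is itself shifted by it — it sits on the causal path from variant to outcome. Conditioning on a mediator would strip out part of the effect we want; the pooled comparison gives the total causal effect.
So P(outcome | do(Variant Z)) is just the pooled rate for Variant Z: 182/600 = 0.303.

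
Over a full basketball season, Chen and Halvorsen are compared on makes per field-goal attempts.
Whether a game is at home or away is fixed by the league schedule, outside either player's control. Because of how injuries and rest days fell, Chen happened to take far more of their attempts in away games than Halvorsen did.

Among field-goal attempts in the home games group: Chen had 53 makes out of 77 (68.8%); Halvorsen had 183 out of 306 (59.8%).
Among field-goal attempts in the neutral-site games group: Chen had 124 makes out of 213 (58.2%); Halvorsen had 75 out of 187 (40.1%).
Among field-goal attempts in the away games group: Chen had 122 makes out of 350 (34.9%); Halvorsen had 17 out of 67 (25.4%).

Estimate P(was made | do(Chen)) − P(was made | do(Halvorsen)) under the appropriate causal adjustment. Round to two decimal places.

Within every game venue level Chen has the higher rate, yet pooled Halvorsen does — Simpson's reversal.
Game venue is set before the player has any effect — it is not caused by the player — and it independently drives the outcome. That makes it a confounder, so the causal comparison is within game venue levels.
Adjusting over the population distribution of game venue: 0.319·(0.688−0.598) + 0.333·(0.582−0.401) + 0.347·(0.349−0.254) = +0.122.

+0.12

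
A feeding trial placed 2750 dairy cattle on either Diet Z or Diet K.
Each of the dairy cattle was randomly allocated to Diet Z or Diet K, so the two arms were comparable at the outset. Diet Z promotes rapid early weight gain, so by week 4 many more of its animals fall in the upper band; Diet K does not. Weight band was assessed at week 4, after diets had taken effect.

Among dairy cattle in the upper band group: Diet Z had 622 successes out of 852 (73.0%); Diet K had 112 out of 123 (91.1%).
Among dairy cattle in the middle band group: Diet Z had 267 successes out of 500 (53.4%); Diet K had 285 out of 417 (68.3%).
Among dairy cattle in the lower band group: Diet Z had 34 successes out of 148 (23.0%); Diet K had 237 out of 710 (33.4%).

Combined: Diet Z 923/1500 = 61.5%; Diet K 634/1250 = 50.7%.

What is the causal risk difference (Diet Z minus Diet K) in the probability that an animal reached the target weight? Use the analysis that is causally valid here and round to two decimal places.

+0.11

Diet K is higher inside every week-4 weight band stratum but Diet Z is higher in aggregate. Whether to stratify depends on how week-4 weight band relates to the diet.
Because the diet influences week-4 weight band, week-4 weight band is a post-treatment mediator, not a confounder. Stratifying on it would bias the estimate; the causal effect is the crude pooled difference.
The causal difference is the pooled difference: 0.615 − 0.507 = +0.108.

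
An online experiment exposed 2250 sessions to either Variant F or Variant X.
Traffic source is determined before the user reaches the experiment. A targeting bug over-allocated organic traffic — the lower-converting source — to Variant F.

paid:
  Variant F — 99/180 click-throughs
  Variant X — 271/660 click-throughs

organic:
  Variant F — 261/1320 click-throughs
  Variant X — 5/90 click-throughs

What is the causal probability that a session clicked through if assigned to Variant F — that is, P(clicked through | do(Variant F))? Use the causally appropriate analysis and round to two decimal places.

The stratified and pooled comparisons disagree (Variant F wins within each traffic source; Variant X wins overall), so the answer turns on the causal role of traffic source.
Traffic source satisfies the back-door criterion: it is not a descendant of the variant, and it blocks the spurious path from variant to outcome. Adjusting for it (i.e., using the within-traffic source rates) gives the causal effect.
Standardising Variant F to the population traffic source mix: 0.373·99/180 + 0.627·261/1320 = 0.329.

0.33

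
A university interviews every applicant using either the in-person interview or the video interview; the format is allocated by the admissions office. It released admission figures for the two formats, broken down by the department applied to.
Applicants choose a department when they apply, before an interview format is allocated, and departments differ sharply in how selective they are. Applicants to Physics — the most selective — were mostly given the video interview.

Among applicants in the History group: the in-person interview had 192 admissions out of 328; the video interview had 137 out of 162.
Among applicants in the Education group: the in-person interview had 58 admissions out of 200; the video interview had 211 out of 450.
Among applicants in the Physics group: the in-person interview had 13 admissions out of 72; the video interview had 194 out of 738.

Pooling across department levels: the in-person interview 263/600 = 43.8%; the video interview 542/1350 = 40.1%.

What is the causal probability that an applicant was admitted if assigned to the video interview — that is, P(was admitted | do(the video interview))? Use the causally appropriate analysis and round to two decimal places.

0.48

Since department is a pre-existing factor (not a product of the interview format) and it affects the outcome on its own, it is a confounder. The stratified rates, not the pooled rate, identify the causal effect.
Standardising the video interview to the population department mix: 0.251·137/162 + 0.333·211/450 + 0.415·194/738 = 0.478.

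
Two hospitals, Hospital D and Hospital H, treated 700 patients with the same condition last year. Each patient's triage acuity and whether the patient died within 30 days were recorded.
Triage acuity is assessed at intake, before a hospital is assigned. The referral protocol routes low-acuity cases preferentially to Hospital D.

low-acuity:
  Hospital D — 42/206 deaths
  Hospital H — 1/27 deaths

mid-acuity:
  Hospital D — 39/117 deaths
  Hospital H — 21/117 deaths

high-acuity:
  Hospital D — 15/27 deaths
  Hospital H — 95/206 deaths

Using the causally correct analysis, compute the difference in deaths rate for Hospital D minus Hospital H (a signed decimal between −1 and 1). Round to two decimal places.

+0.14

Hospital H is lower inside every triage acuity stratum but Hospital D is lower in aggregate. Whether to stratify depends on how triage acuity relates to the hospital.
Triage acuity differs across hospitals for reasons unrelated to any effect of the hospital itself, and it separately predicts the outcome — a classic confounder. We must compare within triage acuity levels.
Adjusting over the population distribution of triage acuity: 0.333·(0.204−0.037) + 0.334·(0.333−0.179) + 0.333·(0.556−0.461) = +0.138.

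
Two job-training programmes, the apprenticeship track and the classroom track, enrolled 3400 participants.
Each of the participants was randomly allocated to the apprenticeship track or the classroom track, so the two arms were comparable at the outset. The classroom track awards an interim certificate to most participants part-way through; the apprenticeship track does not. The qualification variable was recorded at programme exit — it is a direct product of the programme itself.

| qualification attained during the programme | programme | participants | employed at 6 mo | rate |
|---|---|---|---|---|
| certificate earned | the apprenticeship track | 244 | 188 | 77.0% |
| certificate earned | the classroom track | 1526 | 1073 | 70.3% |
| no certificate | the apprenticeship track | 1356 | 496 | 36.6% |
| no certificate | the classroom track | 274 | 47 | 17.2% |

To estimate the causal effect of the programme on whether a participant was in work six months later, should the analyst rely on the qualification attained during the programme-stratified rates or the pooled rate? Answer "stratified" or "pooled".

pooled

The qualification attained during the programme-specific comparison favours the apprenticeship track throughout, but the pooled figures favour the classroom track. The question is whether to condition on qualification attained during the programme.
Qualification attained during the programme is recorded after the programme and is itself shifted by it — it sits on the causal path from programme to outcome. Conditioning on a mediator would strip out part of the effect we want; the pooled comparison gives the total causal effect.
Pooled: the apprenticeship track 42.8% vs the classroom track 62.2%; the classroom track is higher overall.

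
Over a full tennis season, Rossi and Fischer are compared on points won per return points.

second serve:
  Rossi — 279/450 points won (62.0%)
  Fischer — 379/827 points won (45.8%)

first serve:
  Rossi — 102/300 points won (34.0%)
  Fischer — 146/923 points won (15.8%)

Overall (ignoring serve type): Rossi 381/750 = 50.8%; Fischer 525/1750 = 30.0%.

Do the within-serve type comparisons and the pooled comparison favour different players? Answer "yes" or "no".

no

Within each serve type level (second serve 62.0% vs 45.8%; first serve 34.0% vs 15.8%), Rossi has the higher rate every time. Pooled: 50.8% vs 30.0% — Rossi has the higher rate overall. They agree.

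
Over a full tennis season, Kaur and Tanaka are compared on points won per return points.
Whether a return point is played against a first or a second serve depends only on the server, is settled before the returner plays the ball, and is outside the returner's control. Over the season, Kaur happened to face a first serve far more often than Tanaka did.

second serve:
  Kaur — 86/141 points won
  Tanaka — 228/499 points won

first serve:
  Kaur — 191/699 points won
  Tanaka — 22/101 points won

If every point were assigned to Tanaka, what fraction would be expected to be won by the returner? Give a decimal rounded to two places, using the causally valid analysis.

0.32

The serve type-specific comparison favours Kaur throughout, but the pooled figures favour Tanaka. The question is whether to condition on serve type.
Serve type satisfies the back-door criterion: it is not a descendant of the player, and it blocks the spurious path from player to outcome. Adjusting for it (i.e., using the within-serve type rates) gives the causal effect.
Standardising Tanaka to the population serve type mix: 0.444·228/499 + 0.556·22/101 = 0.324.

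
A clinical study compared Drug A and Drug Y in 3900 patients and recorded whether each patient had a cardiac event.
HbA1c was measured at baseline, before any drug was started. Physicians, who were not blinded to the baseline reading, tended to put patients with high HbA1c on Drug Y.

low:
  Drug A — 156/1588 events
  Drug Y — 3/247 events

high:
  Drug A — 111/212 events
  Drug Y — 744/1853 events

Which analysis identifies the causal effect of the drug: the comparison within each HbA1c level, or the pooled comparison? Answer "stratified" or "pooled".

stratified

Within every HbA1c level Drug Y has the lower rate, yet pooled Drug A does — Simpson's reversal.
Here HbA1c is a common cause — it drives both which drug a case falls under and the outcome. The crude comparison mixes populations; the stratum-specific rates are the causally relevant ones.
Within each level — low: 9.8% vs 1.2%; high: 52.4% vs 40.2% — Drug Y is lower every time.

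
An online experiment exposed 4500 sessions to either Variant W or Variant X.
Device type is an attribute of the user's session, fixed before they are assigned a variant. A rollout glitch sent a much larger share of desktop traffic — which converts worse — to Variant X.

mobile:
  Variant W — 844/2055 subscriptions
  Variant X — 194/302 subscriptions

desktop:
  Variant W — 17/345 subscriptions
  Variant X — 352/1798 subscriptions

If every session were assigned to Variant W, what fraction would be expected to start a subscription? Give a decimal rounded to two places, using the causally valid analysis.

0.24

The stratified and pooled comparisons disagree (Variant X wins within each device type; Variant W wins overall), so the answer turns on the causal role of device type.
Nothing the variant does changes device type; the imbalance is an allocation artefact. With device type also predicting the outcome, the pooled figure is confounded, and the within-stratum comparison is the causal one.
Standardising Variant W to the population device type mix: 0.524·844/2055 + 0.476·17/345 = 0.239.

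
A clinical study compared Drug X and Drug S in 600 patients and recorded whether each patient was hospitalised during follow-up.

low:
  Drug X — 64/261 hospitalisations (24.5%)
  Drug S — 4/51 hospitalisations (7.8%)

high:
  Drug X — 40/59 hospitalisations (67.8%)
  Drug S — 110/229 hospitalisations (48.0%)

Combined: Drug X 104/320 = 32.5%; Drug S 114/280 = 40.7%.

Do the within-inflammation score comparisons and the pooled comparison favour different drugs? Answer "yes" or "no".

Within each inflammation score level (low 24.5% vs 7.8%; high 67.8% vs 48.0%), Drug S has the lower rate every time. Pooled: 32.5% vs 40.7% — Drug X has the lower rate overall. The two comparisons disagree.

yes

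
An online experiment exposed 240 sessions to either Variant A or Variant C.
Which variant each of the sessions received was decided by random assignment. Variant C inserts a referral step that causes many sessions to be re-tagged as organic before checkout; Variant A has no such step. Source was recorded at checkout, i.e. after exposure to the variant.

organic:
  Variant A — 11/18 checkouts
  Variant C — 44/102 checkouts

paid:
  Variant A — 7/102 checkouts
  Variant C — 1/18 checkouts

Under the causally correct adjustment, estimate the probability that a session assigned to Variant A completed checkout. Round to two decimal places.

0.15

Traffic source is downstream of the variant. One should not condition on a consequence of treatment, so the overall rates are the right comparison.
So P(outcome | do(Variant A)) is just the pooled rate for Variant A: 18/120 = 0.150.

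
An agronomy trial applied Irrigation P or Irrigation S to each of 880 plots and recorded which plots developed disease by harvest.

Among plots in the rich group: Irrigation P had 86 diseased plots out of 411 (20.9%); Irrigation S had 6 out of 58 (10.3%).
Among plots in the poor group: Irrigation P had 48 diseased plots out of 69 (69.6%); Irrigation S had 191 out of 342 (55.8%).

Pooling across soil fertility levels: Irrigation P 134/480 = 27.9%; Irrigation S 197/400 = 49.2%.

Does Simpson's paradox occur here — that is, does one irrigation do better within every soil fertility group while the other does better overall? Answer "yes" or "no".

Within each soil fertility level (rich 20.9% vs 10.3%; poor 69.6% vs 55.8%), Irrigation S has the lower rate every time. Pooled: 27.9% vs 49.2% — Irrigation P has the lower rate overall. The two comparisons disagree.

yes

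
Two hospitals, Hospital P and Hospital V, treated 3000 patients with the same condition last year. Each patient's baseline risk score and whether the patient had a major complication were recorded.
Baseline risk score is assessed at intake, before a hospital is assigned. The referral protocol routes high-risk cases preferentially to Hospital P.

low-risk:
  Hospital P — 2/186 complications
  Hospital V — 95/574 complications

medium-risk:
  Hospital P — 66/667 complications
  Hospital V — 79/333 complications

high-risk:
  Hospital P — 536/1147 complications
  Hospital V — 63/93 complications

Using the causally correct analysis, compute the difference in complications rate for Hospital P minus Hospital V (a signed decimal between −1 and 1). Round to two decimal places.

Nothing the hospital does changes baseline risk score; the imbalance is an allocation artefact. With baseline risk score also predicting the outcome, the pooled figure is confounded, and the within-stratum comparison is the causal one.
Adjusting over the population distribution of baseline risk score: 0.253·(0.011−0.166) + 0.333·(0.099−0.237) + 0.413·(0.467−0.677) = -0.172.

-0.17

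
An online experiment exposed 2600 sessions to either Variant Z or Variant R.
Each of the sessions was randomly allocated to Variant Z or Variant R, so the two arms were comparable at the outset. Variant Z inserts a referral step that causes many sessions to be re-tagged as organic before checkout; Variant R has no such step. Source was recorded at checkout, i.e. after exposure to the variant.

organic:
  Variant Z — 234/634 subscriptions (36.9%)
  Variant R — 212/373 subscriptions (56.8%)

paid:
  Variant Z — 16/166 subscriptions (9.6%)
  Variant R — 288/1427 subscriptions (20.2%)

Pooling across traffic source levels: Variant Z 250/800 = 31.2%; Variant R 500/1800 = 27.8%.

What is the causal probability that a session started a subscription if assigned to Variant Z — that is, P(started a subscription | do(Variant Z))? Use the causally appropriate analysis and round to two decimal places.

Stratifying would compare variants among sessions the variants themselves sorted into traffic source groups — a form of selection on an intermediate. The unconditioned pooled rates give the total causal effect.
So P(outcome | do(Variant Z)) is just the pooled rate for Variant Z: 250/800 = 0.312.

0.31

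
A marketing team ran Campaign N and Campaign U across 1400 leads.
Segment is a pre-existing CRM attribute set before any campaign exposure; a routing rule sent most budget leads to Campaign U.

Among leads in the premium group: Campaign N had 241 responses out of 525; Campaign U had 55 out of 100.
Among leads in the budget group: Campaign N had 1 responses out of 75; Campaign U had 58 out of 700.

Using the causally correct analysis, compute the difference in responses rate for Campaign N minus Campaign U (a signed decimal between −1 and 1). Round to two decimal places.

The imbalance in customer segment arose from how leads were allocated, not from anything the campaign did; and customer segment independently affects the outcome. The pooled gap is confounded — condition on customer segment.
Adjusting over the population distribution of customer segment: 0.446·(0.459−0.550) + 0.554·(0.013−0.083) = -0.079.

-0.08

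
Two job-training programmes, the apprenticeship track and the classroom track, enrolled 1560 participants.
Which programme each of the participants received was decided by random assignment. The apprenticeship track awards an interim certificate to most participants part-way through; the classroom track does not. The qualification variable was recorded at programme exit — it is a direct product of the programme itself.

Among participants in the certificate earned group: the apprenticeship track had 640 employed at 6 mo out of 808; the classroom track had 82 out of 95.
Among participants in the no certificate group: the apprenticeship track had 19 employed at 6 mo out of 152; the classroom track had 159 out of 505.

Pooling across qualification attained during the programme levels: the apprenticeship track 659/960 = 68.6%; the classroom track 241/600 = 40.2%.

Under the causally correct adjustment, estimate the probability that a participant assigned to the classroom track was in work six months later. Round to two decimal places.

Because the programme influences qualification attained during the programme, qualification attained during the programme is a post-treatment mediator, not a confounder. Stratifying on it would bias the estimate; the causal effect is the crude pooled difference.
So P(outcome | do(the classroom track)) is just the pooled rate for the classroom track: 241/600 = 0.402.

0.40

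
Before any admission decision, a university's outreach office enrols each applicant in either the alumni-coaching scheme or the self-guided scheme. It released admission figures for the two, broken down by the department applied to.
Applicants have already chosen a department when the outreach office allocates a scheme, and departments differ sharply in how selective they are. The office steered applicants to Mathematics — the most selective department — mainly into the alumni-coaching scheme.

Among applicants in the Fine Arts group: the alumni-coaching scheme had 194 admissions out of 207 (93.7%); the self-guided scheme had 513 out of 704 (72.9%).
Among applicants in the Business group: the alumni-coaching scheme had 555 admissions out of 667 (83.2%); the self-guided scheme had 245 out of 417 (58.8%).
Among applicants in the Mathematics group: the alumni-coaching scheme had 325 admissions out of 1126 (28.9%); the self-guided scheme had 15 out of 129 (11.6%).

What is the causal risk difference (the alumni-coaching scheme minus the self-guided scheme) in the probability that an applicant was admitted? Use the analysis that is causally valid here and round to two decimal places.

Within every department level the alumni-coaching scheme has the higher rate, yet pooled the self-guided scheme does — Simpson's reversal.
Here department is a common cause — it drives both which outreach scheme a case falls under and the outcome. The crude comparison mixes populations; the stratum-specific rates are the causally relevant ones.
Adjusting over the population distribution of department: 0.280·(0.937−0.729) + 0.334·(0.832−0.588) + 0.386·(0.289−0.116) = +0.207.

+0.21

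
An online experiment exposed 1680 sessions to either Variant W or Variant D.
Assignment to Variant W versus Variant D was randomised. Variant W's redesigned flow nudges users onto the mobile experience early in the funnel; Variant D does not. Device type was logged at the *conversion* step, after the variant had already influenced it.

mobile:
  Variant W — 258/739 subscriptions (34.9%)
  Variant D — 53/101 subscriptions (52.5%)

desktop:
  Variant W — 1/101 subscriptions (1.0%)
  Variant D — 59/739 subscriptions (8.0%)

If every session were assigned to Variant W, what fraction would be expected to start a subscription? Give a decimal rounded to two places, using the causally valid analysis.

0.31

Stratifying would compare variants among sessions the variants themselves sorted into device type groups — a form of selection on an intermediate. The unconditioned pooled rates give the total causal effect.
So P(outcome | do(Variant W)) is just the pooled rate for Variant W: 259/840 = 0.308.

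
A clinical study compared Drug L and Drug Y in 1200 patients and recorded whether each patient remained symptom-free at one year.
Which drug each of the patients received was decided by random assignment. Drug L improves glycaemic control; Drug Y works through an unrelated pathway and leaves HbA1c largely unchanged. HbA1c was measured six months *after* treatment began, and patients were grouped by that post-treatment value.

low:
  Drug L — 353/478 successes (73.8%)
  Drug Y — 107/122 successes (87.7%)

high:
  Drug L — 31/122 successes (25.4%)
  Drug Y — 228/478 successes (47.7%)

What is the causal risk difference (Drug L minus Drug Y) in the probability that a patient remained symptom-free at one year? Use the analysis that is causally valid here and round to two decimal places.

Because the drug influences HbA1c, HbA1c is a post-treatment mediator, not a confounder. Stratifying on it would bias the estimate; the causal effect is the crude pooled difference.
The causal difference is the pooled difference: 0.640 − 0.558 = +0.082.

+0.08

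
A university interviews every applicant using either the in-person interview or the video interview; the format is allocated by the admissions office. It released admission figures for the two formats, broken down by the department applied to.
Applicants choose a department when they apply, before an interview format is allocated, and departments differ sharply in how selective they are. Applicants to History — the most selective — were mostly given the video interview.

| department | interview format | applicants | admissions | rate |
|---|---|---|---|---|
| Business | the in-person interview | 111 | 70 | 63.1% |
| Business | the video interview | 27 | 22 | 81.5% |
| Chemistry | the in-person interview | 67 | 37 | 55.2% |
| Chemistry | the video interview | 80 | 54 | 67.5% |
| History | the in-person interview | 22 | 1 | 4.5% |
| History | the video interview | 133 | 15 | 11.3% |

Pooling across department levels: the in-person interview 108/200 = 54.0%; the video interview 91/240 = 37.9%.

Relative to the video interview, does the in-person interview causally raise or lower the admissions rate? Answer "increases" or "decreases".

decreases

the video interview is higher inside every department stratum but the in-person interview is higher in aggregate. Whether to stratify depends on how department relates to the interview format.
Department satisfies the back-door criterion: it is not a descendant of the interview format, and it blocks the spurious path from interview format to outcome. Adjusting for it (i.e., using the within-department rates) gives the causal effect.
Within each level — Business: 63.1% vs 81.5%; Chemistry: 55.2% vs 67.5%; History: 4.5% vs 11.3% — the video interview is higher every time.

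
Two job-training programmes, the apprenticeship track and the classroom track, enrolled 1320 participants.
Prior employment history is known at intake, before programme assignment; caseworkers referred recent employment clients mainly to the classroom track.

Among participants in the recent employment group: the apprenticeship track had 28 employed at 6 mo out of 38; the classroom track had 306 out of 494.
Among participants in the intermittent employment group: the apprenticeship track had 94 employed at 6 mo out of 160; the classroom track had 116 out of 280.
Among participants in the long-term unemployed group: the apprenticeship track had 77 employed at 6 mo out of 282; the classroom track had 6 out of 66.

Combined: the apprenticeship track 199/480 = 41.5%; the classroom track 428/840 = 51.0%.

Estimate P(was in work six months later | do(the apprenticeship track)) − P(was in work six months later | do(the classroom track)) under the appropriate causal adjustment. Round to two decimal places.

the apprenticeship track is higher inside every prior employment history stratum but the classroom track is higher in aggregate. Whether to stratify depends on how prior employment history relates to the programme.
Since prior employment history is a pre-existing factor (not a product of the programme) and it affects the outcome on its own, it is a confounder. The stratified rates, not the pooled rate, identify the causal effect.
Adjusting over the population distribution of prior employment history: 0.403·(0.737−0.619) + 0.333·(0.588−0.414) + 0.264·(0.273−0.091) = +0.153.

+0.15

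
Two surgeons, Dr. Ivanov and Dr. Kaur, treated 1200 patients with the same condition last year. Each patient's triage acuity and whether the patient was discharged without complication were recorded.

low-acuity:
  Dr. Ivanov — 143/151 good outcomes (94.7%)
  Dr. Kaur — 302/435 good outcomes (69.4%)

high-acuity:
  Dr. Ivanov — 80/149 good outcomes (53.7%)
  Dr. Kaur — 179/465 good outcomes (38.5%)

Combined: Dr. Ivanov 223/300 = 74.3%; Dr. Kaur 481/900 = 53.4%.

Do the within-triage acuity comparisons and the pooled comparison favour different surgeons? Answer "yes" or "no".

Within each triage acuity level (low-acuity 94.7% vs 69.4%; high-acuity 53.7% vs 38.5%), Dr. Ivanov has the higher rate every time. Pooled: 74.3% vs 53.4% — Dr. Ivanov has the higher rate overall. They agree.

no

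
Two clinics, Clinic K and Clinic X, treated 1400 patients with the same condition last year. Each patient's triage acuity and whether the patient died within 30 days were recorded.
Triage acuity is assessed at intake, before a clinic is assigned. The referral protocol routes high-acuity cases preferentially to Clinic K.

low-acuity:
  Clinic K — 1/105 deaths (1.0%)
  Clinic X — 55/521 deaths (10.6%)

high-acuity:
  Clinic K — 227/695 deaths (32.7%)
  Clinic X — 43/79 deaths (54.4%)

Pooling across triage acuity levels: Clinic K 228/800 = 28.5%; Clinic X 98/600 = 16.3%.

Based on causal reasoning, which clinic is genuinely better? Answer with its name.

Clinic K

Triage acuity is set before the clinic has any effect — it is not caused by the clinic — and it independently drives the outcome. That makes it a confounder, so the causal comparison is within triage acuity levels.
Within each level — low-acuity: 1.0% vs 10.6%; high-acuity: 32.7% vs 54.4% — Clinic K is lower every time.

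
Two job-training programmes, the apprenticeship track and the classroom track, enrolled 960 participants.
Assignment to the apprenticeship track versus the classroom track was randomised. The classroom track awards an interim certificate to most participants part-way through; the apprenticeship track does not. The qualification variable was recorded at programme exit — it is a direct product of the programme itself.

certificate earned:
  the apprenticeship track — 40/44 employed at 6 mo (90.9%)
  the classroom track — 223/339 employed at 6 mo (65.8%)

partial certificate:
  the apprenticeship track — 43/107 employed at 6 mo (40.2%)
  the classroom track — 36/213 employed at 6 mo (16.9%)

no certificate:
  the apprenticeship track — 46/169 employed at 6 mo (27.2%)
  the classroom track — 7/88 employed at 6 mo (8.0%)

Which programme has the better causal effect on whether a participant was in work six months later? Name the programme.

the classroom track

The stratified and pooled comparisons disagree (the apprenticeship track wins within each qualification attained during the programme; the classroom track wins overall), so the answer turns on the causal role of qualification attained during the programme.
Qualification attained during the programme lies on the pathway programme → qualification attained during the programme → outcome, so adjusting for it blocks the indirect effect. For the total causal effect of programme, use the unadjusted pooled rates.
Pooled: the apprenticeship track 40.3% vs the classroom track 41.6%; the classroom track is higher overall.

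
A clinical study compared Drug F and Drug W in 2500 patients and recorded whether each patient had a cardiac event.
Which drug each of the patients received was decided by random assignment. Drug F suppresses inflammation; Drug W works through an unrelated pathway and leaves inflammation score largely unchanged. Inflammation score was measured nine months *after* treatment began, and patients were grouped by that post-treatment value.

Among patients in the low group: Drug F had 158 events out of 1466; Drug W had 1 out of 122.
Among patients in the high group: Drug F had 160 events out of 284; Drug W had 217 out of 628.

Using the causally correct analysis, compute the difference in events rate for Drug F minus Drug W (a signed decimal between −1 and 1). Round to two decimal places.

-0.11

The distribution of inflammation score is itself part of what the drug does — it is an intermediate outcome. Holding it fixed would remove that part of the effect; the total effect is the pooled difference.
The causal difference is the pooled difference: 0.182 − 0.291 = -0.109.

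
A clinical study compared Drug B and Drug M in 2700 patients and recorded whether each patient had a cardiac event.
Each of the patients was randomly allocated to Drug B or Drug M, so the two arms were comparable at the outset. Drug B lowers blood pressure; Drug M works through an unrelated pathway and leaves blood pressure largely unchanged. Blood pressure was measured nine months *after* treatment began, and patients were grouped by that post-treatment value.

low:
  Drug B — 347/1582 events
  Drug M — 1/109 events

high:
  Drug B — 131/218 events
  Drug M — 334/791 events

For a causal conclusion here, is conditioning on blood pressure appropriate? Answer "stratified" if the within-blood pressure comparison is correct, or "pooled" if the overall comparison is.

pooled

Within every blood pressure level Drug M has the lower rate, yet pooled Drug B does — Simpson's reversal.
Because the drug influences blood pressure, blood pressure is a post-treatment mediator, not a confounder. Stratifying on it would bias the estimate; the causal effect is the crude pooled difference.
Pooled: Drug B 26.6% vs Drug M 37.2%; Drug B is lower overall.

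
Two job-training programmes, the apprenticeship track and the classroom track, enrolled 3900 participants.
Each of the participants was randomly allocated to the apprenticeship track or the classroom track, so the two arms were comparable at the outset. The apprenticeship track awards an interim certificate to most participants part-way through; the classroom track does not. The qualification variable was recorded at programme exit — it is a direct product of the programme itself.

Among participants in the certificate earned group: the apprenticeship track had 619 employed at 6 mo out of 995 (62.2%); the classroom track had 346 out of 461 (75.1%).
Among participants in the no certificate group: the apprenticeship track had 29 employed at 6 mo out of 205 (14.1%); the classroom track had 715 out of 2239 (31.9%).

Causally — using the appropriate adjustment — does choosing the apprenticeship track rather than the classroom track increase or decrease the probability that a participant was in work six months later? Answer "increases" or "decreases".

increases

the classroom track is higher inside every qualification attained during the programme stratum but the apprenticeship track is higher in aggregate. Whether to stratify depends on how qualification attained during the programme relates to the programme.
The distribution of qualification attained during the programme is itself part of what the programme does — it is an intermediate outcome. Holding it fixed would remove that part of the effect; the total effect is the pooled difference.
Pooled: the apprenticeship track 54.0% vs the classroom track 39.3%; the apprenticeship track is higher overall.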